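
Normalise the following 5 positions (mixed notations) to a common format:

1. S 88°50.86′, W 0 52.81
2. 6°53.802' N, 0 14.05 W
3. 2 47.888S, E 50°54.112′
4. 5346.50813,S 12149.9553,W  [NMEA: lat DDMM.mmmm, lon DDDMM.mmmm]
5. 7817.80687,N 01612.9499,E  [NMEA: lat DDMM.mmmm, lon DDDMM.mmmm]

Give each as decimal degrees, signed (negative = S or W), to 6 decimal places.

Point 1:
  Latitude: 50.86′ = 0.847667°; total 88.8476667
  S ⇒ negate
  Longitude: 0 + 52.81/60 = 0.8801667
  W ⇒ negate
Point 2:
  Lat: 53.802′ = 0.896700°; total 6.8967000
  N → positive
  Longitude: 0 + 14.05/60 = 0.2341667
  W → negative
Point 3:
  Latitude: 2 + 47.888/60 = 2.7981333
  S → negative
  λ: 54.112′ = 0.901867°; total 50.9018667
  E → positive
Point 4:
  φ: degrees = first 2 digits = 53, minutes = 46.50813; 53 + 46.50813/60 = 53.7751355
  S ⇒ negate
  λ: degrees = first 3 digits = 121, minutes = 49.9553; 121 + 49.9553/60 = 121.8325883
  hemisphere W, so the sign is −
Point 5:
  Latitude: degrees = first 2 digits = 78, minutes = 17.80687; 78 + 17.80687/60 = 78.2967812
  N ⇒ keep positive
  λ: split at 3 digits → 016° and 12.9499′; 16 + 12.9499/60 = 16.2158317
  E ⇒ keep positive

1. -88.847667, -0.880167
2. 6.896700, -0.234167
3. -2.798133, 50.901867
4. -53.775136, -121.832588
5. 78.296781, 16.215832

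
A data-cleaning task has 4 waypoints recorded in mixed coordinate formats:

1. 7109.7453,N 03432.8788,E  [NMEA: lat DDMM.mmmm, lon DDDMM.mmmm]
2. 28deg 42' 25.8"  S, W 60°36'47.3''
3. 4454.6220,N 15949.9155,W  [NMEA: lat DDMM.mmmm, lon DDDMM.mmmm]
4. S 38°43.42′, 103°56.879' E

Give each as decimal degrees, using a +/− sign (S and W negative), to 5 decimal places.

Point 1:
  Lat: split at 2 digits → 71° and 9.7453′; 71 + 9.7453/60 = 71.162422
  N ⇒ keep positive
  Lon: degrees = first 3 digits = 34, minutes = 32.8788; 34 + 32.8788/60 = 34.547980
  E → positive
Point 2:
  Lat: 42′ + 25.8″ = 42.43000′; 28 + 42.43000/60 = 28.707167
  S → negative
  λ: 36′ + 47.3″ = 36.78833′; 60 + 36.78833/60 = 60.613139
  W → negative
Point 3:
  Lat: degrees = first 2 digits = 44, minutes = 54.622; 44 + 54.622/60 = 44.910367
  N ⇒ keep positive
  λ: split at 3 digits → 159° and 49.9155′; 159 + 49.9155/60 = 159.831925
  W ⇒ negate
Point 4:
  Lat: 38 + 43.42/60 = 38.723667
  S → negative
  λ: 56.879′ = 0.947983°; total 103.947983
  E → positive

1. 71.16242, 34.54798
2. -28.70717, -60.61314
3. 44.91037, -159.83193
4. -38.72367, 103.94798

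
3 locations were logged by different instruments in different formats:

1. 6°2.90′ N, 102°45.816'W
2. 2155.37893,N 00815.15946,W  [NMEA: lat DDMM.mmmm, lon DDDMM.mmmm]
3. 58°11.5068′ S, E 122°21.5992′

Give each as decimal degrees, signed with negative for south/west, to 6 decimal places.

1. 6.048333, -102.763600
2. 21.922982, -8.252658
3. -58.191780, 122.359987

Point 1:
  Latitude: 6 + 2.9/60 = 6.0483333
  N ⇒ keep positive
  Lon: 45.816′ = 0.763600°; total 102.7636000
  hemisphere W, so the sign is −
Point 2:
  φ: degrees = first 2 digits = 21, minutes = 55.37893; 21 + 55.37893/60 = 21.9229822
  N ⇒ keep positive
  λ: split at 3 digits → 008° and 15.15946′; 8 + 15.15946/60 = 8.2526577
  hemisphere W, so the sign is −
Point 3:
  φ: 11.5068′ = 0.191780°; total 58.1917800
  S → negative
  Lon: 21.5992′ = 0.359987°; total 122.3599867
  E → positive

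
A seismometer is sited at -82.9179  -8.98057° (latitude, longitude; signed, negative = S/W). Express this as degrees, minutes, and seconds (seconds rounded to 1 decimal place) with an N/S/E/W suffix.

82°55′4.4″ S, 8°58′50.1″ W

Latitude is negative → S; |value| = 82.917900
Lat: whole degrees 82; 55.07400′ → 55′ and 4.440″
Longitude is negative → W; |value| = 8.980570
Longitude: 0.980570° → 58.83420′; 0.83420 × 60 = 50.052″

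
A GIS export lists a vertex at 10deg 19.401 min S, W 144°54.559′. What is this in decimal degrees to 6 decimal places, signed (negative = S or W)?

-10.323350, -144.909317

φ: 10 + 19.401/60 = 10.3233500
hemisphere S, so the sign is −
Longitude: 54.559′ = 0.909317°; total 144.9093167
W → negative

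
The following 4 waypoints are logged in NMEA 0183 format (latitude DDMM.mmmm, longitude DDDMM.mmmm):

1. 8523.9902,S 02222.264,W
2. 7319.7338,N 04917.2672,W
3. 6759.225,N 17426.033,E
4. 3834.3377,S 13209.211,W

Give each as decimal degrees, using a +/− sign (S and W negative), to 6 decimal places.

1. -85.399837, -22.371067
2. 73.328897, -49.287787
3. 67.987083, 174.433883
4. -38.572295, -132.153517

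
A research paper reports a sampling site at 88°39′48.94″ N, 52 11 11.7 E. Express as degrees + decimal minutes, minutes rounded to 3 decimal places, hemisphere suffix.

Lat: 39 + 48.94/60 = 39.81567′
λ: seconds/60 = 0.19500; minutes = 11 + 0.19500 = 11.19500

88° 39.816′ N, 52° 11.195′ E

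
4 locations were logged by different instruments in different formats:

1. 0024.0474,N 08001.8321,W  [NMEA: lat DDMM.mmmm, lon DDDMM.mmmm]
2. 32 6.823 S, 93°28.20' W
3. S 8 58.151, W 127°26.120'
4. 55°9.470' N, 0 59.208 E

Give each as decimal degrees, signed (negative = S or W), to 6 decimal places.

1. 0.400790, -80.030535
2. -32.113717, -93.470000
3. -8.969183, -127.435333
4. 55.157833, 0.986800

Point 1:
  φ: split at 2 digits → 00° and 24.0474′; 0 + 24.0474/60 = 0.4007900
  N → positive
  Longitude: split at 3 digits → 080° and 1.8321′; 80 + 1.8321/60 = 80.0305350
  W → negative
Point 2:
  Latitude: 6.823′ = 0.113717°; total 32.1137167
  hemisphere S, so the sign is −
  λ: 93 + 28.2/60 = 93.4700000
  W → negative
Point 3:
  Lat: 58.151′ = 0.969183°; total 8.9691833
  hemisphere S, so the sign is −
  Longitude: 127 + 26.12/60 = 127.4353333
  hemisphere W, so the sign is −
Point 4:
  Lat: 9.47′ = 0.157833°; total 55.1578333
  N → positive
  Longitude: 0 + 59.208/60 = 0.9868000
  E ⇒ keep positive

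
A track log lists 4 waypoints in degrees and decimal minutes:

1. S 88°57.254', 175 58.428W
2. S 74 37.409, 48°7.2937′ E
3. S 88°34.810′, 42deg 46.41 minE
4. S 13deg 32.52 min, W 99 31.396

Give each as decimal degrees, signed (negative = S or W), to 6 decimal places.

Point 1:
  Latitude: 88 + 57.254/60 = 88.9542333
  S → negative
  Lon: 58.428′ = 0.973800°; total 175.9738000
  W → negative
Point 2:
  Lat: 74 + 37.409/60 = 74.6234833
  S → negative
  λ: 7.2937′ = 0.121562°; total 48.1215617
  E ⇒ keep positive
Point 3:
  φ: 34.81′ = 0.580167°; total 88.5801667
  S → negative
  Longitude: 46.41′ = 0.773500°; total 42.7735000
  E → positive
Point 4:
  φ: 32.52′ = 0.542000°; total 13.5420000
  hemisphere S, so the sign is −
  λ: 31.396′ = 0.523267°; total 99.5232667
  W ⇒ negate

1. -88.954233, -175.973800
2. -74.623483, 48.121562
3. -88.580167, 42.773500
4. -13.542000, -99.523267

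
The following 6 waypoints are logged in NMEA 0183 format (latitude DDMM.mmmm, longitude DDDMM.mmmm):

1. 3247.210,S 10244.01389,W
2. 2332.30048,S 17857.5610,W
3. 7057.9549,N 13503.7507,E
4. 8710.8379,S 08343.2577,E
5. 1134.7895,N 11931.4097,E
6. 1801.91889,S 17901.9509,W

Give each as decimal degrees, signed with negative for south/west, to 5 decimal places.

Point 1:
  φ: degrees = first 2 digits = 32, minutes = 47.21; 32 + 47.21/60 = 32.786833
  S ⇒ negate
  λ: degrees = first 3 digits = 102, minutes = 44.01389; 102 + 44.01389/60 = 102.733565
  W ⇒ negate
Point 2:
  Lat: degrees = first 2 digits = 23, minutes = 32.30048; 23 + 32.30048/60 = 23.538341
  hemisphere S, so the sign is −
  Lon: split at 3 digits → 178° and 57.561′; 178 + 57.561/60 = 178.959350
  W → negative
Point 3:
  Latitude: split at 2 digits → 70° and 57.9549′; 70 + 57.9549/60 = 70.965915
  N ⇒ keep positive
  Lon: split at 3 digits → 135° and 3.7507′; 135 + 3.7507/60 = 135.062512
  E → positive
Point 4:
  φ: split at 2 digits → 87° and 10.8379′; 87 + 10.8379/60 = 87.180632
  S ⇒ negate
  Longitude: split at 3 digits → 083° and 43.2577′; 83 + 43.2577/60 = 83.720962
  E → positive
Point 5:
  Latitude: split at 2 digits → 11° and 34.7895′; 11 + 34.7895/60 = 11.579825
  N ⇒ keep positive
  Lon: split at 3 digits → 119° and 31.4097′; 119 + 31.4097/60 = 119.523495
  E → positive
Point 6:
  Latitude: split at 2 digits → 18° and 1.91889′; 18 + 1.91889/60 = 18.031982
  hemisphere S, so the sign is −
  Lon: split at 3 digits → 179° and 1.9509′; 179 + 1.9509/60 = 179.032515
  hemisphere W, so the sign is −

1. -32.78683, -102.73356
2. -23.53834, -178.95935
3. 70.96592, 135.06251
4. -87.18063, 83.72096
5. 11.57983, 119.52350
6. -18.03198, -179.03252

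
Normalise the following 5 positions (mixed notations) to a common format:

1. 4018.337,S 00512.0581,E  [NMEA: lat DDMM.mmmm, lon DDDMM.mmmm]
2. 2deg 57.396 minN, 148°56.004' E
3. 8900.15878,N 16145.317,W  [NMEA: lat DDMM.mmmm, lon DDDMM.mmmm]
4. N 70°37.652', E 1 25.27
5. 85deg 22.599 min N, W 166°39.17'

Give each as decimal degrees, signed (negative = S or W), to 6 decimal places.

Point 1:
  φ: degrees = first 2 digits = 40, minutes = 18.337; 40 + 18.337/60 = 40.3056167
  S → negative
  Lon: split at 3 digits → 005° and 12.0581′; 5 + 12.0581/60 = 5.2009683
  E ⇒ keep positive
Point 2:
  Lat: 57.396′ = 0.956600°; total 2.9566000
  N → positive
  Longitude: 148 + 56.004/60 = 148.9334000
  E ⇒ keep positive
Point 3:
  Lat: split at 2 digits → 89° and 0.15878′; 89 + 0.15878/60 = 89.0026463
  N → positive
  Longitude: split at 3 digits → 161° and 45.317′; 161 + 45.317/60 = 161.7552833
  hemisphere W, so the sign is −
Point 4:
  Lat: 70 + 37.652/60 = 70.6275333
  N ⇒ keep positive
  Lon: 25.27′ = 0.421167°; total 1.4211667
  E ⇒ keep positive
Point 5:
  Lat: 85 + 22.599/60 = 85.3766500
  N ⇒ keep positive
  λ: 166 + 39.17/60 = 166.6528333
  W ⇒ negate

1. -40.305617, 5.200968
2. 2.956600, 148.933400
3. 89.002646, -161.755283
4. 70.627533, 1.421167
5. 85.376650, -166.652833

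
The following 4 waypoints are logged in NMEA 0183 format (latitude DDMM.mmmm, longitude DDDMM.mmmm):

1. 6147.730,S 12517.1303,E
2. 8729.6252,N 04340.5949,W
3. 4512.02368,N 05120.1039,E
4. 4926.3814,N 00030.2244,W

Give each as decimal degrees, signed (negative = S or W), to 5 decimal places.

Point 1:
  φ: split at 2 digits → 61° and 47.73′; 61 + 47.73/60 = 61.795500
  S ⇒ negate
  Lon: split at 3 digits → 125° and 17.1303′; 125 + 17.1303/60 = 125.285505
  E → positive
Point 2:
  φ: split at 2 digits → 87° and 29.6252′; 87 + 29.6252/60 = 87.493753
  N → positive
  λ: split at 3 digits → 043° and 40.5949′; 43 + 40.5949/60 = 43.676582
  hemisphere W, so the sign is −
Point 3:
  φ: degrees = first 2 digits = 45, minutes = 12.02368; 45 + 12.02368/60 = 45.200395
  N ⇒ keep positive
  λ: split at 3 digits → 051° and 20.1039′; 51 + 20.1039/60 = 51.335065
  E ⇒ keep positive
Point 4:
  Lat: degrees = first 2 digits = 49, minutes = 26.3814; 49 + 26.3814/60 = 49.439690
  N → positive
  λ: degrees = first 3 digits = 0, minutes = 30.2244; 0 + 30.2244/60 = 0.503740
  hemisphere W, so the sign is −

1. -61.79550, 125.28551
2. 87.49375, -43.67658
3. 45.20039, 51.33507
4. 49.43969, -0.50374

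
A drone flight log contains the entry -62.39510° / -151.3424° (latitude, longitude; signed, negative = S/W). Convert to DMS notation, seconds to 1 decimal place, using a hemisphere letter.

Latitude is negative → S; |value| = 62.395100
Latitude: whole degrees 62; 23.70600′ → 23′ and 42.360″
Longitude is negative → W; |value| = 151.342400
λ: 0.342400° → 20.54400′; 0.54400 × 60 = 32.640″

62°23′42.4″ S, 151°20′32.6″ W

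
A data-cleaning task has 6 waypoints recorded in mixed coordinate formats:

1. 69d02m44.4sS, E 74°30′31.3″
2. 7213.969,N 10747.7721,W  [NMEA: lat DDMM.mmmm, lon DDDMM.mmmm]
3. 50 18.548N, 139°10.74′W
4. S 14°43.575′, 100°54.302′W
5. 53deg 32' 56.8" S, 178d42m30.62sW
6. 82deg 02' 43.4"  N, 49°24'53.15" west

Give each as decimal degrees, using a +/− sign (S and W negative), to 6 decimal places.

1. -69.045667, 74.508694
2. 72.232817, -107.796202
3. 50.309133, -139.179000
4. -14.726250, -100.905033
5. -53.549111, -178.708506
6. 82.045389, -49.414764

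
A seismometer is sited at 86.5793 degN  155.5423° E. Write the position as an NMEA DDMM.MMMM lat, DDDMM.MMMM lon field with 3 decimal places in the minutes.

φ: 86° + 0.579300 × 60 = 86° 34.75800′
λ: fractional part 0.542300 → 32.53800 minutes

8634.758,N / 15532.538,E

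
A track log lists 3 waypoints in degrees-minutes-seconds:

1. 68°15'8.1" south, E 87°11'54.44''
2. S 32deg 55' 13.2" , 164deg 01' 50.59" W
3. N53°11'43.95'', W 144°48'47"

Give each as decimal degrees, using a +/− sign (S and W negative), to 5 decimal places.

1. -68.25225, 87.19846
2. -32.92033, -164.03072
3. 53.19554, -144.81306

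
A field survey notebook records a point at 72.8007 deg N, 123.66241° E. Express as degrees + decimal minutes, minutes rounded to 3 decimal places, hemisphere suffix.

Latitude: minutes = (72.800700 − 72) × 60 = 48.04200
Lon: fractional part 0.662410 → 39.74460 minutes

72° 48.042′ N, 123° 39.745′ E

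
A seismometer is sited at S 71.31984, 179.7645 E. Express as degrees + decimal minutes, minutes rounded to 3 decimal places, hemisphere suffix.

71° 19.190′ S, 179° 45.870′ E

Lat: fractional part 0.319840 → 19.19040 minutes
Longitude: 179° + 0.764500 × 60 = 179° 45.87000′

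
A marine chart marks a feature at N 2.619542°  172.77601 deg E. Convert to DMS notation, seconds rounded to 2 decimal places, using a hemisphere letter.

2°37′10.35″ N, 172°46′33.64″ E

φ: 0.619542 × 60 = 37.17252′ → 37′, remainder × 60 = 10.3512″
λ: 0.776010° → 46.56060′; 0.56060 × 60 = 33.6360″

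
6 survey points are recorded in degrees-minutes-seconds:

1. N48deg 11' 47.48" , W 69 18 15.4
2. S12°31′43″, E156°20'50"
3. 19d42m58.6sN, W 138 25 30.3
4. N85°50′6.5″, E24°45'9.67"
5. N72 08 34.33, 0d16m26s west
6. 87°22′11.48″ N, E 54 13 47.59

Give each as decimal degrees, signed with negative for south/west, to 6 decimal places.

1. 48.196522, -69.304278
2. -12.528611, 156.347222
3. 19.716278, -138.425083
4. 85.835139, 24.752686
5. 72.142869, -0.273889
6. 87.369856, 54.229886

Point 1:
  Lat: 48 + 11/60 + 47.48/3600 = 48.1965222
  N → positive
  Lon: 18′ + 15.4″ = 18.25667′; 69 + 18.25667/60 = 69.3042778
  W → negative
Point 2:
  φ: 12° + 31/60 + 43/3600 = 12 + 0.516667 + 0.011944 = 12.5286111
  S ⇒ negate
  λ: 156 + 20/60 + 50/3600 = 156.3472222
  E → positive
Point 3:
  Latitude: 19° + 42/60 + 58.6/3600 = 19 + 0.700000 + 0.016278 = 19.7162778
  N ⇒ keep positive
  Longitude: 138 + 25/60 + 30.3/3600 = 138.4250833
  W → negative
Point 4:
  Lat: 50′ + 6.5″ = 50.10833′; 85 + 50.10833/60 = 85.8351389
  N ⇒ keep positive
  Longitude: 24 + 45/60 + 9.67/3600 = 24.7526861
  E → positive
Point 5:
  Latitude: 8′ + 34.33″ = 8.57217′; 72 + 8.57217/60 = 72.1428694
  N → positive
  Longitude: 0° + 16/60 + 26/3600 = 0 + 0.266667 + 0.007222 = 0.2738889
  W ⇒ negate
Point 6:
  Lat: 87° + 22/60 + 11.48/3600 = 87 + 0.366667 + 0.003189 = 87.3698556
  N ⇒ keep positive
  Lon: 13′ + 47.59″ = 13.79317′; 54 + 13.79317/60 = 54.2298861
  E → positive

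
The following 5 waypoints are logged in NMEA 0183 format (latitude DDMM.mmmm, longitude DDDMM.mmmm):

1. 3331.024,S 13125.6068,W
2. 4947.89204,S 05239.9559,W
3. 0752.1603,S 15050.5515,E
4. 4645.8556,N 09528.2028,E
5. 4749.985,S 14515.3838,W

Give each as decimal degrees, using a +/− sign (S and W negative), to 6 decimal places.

1. -33.517067, -131.426780
2. -49.798201, -52.665932
3. -7.869338, 150.842525
4. 46.764260, 95.470047
5. -47.833083, -145.256397

Point 1:
  Latitude: split at 2 digits → 33° and 31.024′; 33 + 31.024/60 = 33.5170667
  hemisphere S, so the sign is −
  Longitude: degrees = first 3 digits = 131, minutes = 25.6068; 131 + 25.6068/60 = 131.4267800
  W ⇒ negate
Point 2:
  Latitude: split at 2 digits → 49° and 47.89204′; 49 + 47.89204/60 = 49.7982007
  S ⇒ negate
  λ: split at 3 digits → 052° and 39.9559′; 52 + 39.9559/60 = 52.6659317
  hemisphere W, so the sign is −
Point 3:
  φ: degrees = first 2 digits = 7, minutes = 52.1603; 7 + 52.1603/60 = 7.8693383
  S ⇒ negate
  Longitude: split at 3 digits → 150° and 50.5515′; 150 + 50.5515/60 = 150.8425250
  E → positive
Point 4:
  φ: split at 2 digits → 46° and 45.8556′; 46 + 45.8556/60 = 46.7642600
  N ⇒ keep positive
  λ: degrees = first 3 digits = 95, minutes = 28.2028; 95 + 28.2028/60 = 95.4700467
  E ⇒ keep positive
Point 5:
  Latitude: split at 2 digits → 47° and 49.985′; 47 + 49.985/60 = 47.8330833
  S → negative
  λ: degrees = first 3 digits = 145, minutes = 15.3838; 145 + 15.3838/60 = 145.2563967
  hemisphere W, so the sign is −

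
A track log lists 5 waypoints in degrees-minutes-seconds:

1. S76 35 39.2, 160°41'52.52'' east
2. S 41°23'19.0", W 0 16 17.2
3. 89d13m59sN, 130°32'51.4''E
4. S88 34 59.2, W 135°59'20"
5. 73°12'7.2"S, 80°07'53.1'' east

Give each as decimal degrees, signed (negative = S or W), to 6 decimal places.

1. -76.594222, 160.697922
2. -41.388611, -0.271444
3. 89.233056, 130.547611
4. -88.583111, -135.988889
5. -73.202000, 80.131417

Point 1:
  Lat: 76 + 35/60 + 39.2/3600 = 76.5942222
  hemisphere S, so the sign is −
  λ: 160° + 41/60 + 52.52/3600 = 160 + 0.683333 + 0.014589 = 160.6979222
  E → positive
Point 2:
  Lat: 23′ + 19″ = 23.31667′; 41 + 23.31667/60 = 41.3886111
  S ⇒ negate
  Lon: 0 + 16/60 + 17.2/3600 = 0.2714444
  W ⇒ negate
Point 3:
  Lat: 13′ + 59″ = 13.98333′; 89 + 13.98333/60 = 89.2330556
  N → positive
  Longitude: 130 + 32/60 + 51.4/3600 = 130.5476111
  E ⇒ keep positive
Point 4:
  Lat: 88° + 34/60 + 59.2/3600 = 88 + 0.566667 + 0.016444 = 88.5831111
  S → negative
  Longitude: 135 + 59/60 + 20/3600 = 135.9888889
  W → negative
Point 5:
  Latitude: 12′ + 7.2″ = 12.12000′; 73 + 12.12000/60 = 73.2020000
  hemisphere S, so the sign is −
  λ: 7′ + 53.1″ = 7.88500′; 80 + 7.88500/60 = 80.1314167
  E → positive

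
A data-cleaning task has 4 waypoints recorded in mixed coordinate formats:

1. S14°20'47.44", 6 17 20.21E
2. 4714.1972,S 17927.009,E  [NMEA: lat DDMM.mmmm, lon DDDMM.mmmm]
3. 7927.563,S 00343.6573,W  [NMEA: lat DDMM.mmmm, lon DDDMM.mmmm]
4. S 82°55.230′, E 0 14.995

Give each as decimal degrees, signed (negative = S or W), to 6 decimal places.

1. -14.346511, 6.288947
2. -47.236620, 179.450150
3. -79.459383, -3.727622
4. -82.920500, 0.249917

Point 1:
  Lat: 20′ + 47.44″ = 20.79067′; 14 + 20.79067/60 = 14.3465111
  S → negative
  Longitude: 17′ + 20.21″ = 17.33683′; 6 + 17.33683/60 = 6.2889472
  E ⇒ keep positive
Point 2:
  Latitude: split at 2 digits → 47° and 14.1972′; 47 + 14.1972/60 = 47.2366200
  S ⇒ negate
  λ: degrees = first 3 digits = 179, minutes = 27.009; 179 + 27.009/60 = 179.4501500
  E → positive
Point 3:
  Lat: split at 2 digits → 79° and 27.563′; 79 + 27.563/60 = 79.4593833
  S → negative
  λ: split at 3 digits → 003° and 43.6573′; 3 + 43.6573/60 = 3.7276217
  W → negative
Point 4:
  φ: 82 + 55.23/60 = 82.9205000
  hemisphere S, so the sign is −
  λ: 14.995′ = 0.249917°; total 0.2499167
  E ⇒ keep positive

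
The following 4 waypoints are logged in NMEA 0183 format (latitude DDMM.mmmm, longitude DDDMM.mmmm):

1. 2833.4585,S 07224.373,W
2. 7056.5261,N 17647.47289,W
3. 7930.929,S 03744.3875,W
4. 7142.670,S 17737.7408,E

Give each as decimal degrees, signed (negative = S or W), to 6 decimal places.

Point 1:
  Lat: split at 2 digits → 28° and 33.4585′; 28 + 33.4585/60 = 28.5576417
  S ⇒ negate
  λ: split at 3 digits → 072° and 24.373′; 72 + 24.373/60 = 72.4062167
  hemisphere W, so the sign is −
Point 2:
  Latitude: degrees = first 2 digits = 70, minutes = 56.5261; 70 + 56.5261/60 = 70.9421017
  N ⇒ keep positive
  λ: split at 3 digits → 176° and 47.47289′; 176 + 47.47289/60 = 176.7912148
  W ⇒ negate
Point 3:
  φ: degrees = first 2 digits = 79, minutes = 30.929; 79 + 30.929/60 = 79.5154833
  hemisphere S, so the sign is −
  Lon: split at 3 digits → 037° and 44.3875′; 37 + 44.3875/60 = 37.7397917
  hemisphere W, so the sign is −
Point 4:
  Lat: split at 2 digits → 71° and 42.67′; 71 + 42.67/60 = 71.7111667
  S → negative
  Longitude: split at 3 digits → 177° and 37.7408′; 177 + 37.7408/60 = 177.6290133
  E ⇒ keep positive

1. -28.557642, -72.406217
2. 70.942102, -176.791215
3. -79.515483, -37.739792
4. -71.711167, 177.629013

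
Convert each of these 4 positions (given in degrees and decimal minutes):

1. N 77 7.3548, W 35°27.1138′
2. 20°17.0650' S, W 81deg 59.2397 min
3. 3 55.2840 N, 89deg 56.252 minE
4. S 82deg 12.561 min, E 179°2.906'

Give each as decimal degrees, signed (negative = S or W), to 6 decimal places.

Point 1:
  Lat: 7.3548′ = 0.122580°; total 77.1225800
  N → positive
  Longitude: 27.1138′ = 0.451897°; total 35.4518967
  W ⇒ negate
Point 2:
  Lat: 20 + 17.065/60 = 20.2844167
  S ⇒ negate
  Lon: 81 + 59.2397/60 = 81.9873283
  hemisphere W, so the sign is −
Point 3:
  Latitude: 3 + 55.284/60 = 3.9214000
  N → positive
  Lon: 56.252′ = 0.937533°; total 89.9375333
  E ⇒ keep positive
Point 4:
  Latitude: 82 + 12.561/60 = 82.2093500
  S ⇒ negate
  λ: 179 + 2.906/60 = 179.0484333
  E → positive

1. 77.122580, -35.451897
2. -20.284417, -81.987328
3. 3.921400, 89.937533
4. -82.209350, 179.048433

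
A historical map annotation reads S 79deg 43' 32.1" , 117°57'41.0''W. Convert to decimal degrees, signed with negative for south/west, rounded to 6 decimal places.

-79.725583, -117.961389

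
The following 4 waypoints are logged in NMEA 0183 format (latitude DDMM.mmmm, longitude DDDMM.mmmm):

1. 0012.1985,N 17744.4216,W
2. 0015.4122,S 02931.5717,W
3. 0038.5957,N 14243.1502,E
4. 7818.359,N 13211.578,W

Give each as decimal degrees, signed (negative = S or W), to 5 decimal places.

Point 1:
  Latitude: degrees = first 2 digits = 0, minutes = 12.1985; 0 + 12.1985/60 = 0.203308
  N ⇒ keep positive
  Longitude: degrees = first 3 digits = 177, minutes = 44.4216; 177 + 44.4216/60 = 177.740360
  W → negative
Point 2:
  Latitude: degrees = first 2 digits = 0, minutes = 15.4122; 0 + 15.4122/60 = 0.256870
  S → negative
  Lon: split at 3 digits → 029° and 31.5717′; 29 + 31.5717/60 = 29.526195
  W ⇒ negate
Point 3:
  φ: degrees = first 2 digits = 0, minutes = 38.5957; 0 + 38.5957/60 = 0.643262
  N → positive
  λ: split at 3 digits → 142° and 43.1502′; 142 + 43.1502/60 = 142.719170
  E → positive
Point 4:
  φ: degrees = first 2 digits = 78, minutes = 18.359; 78 + 18.359/60 = 78.305983
  N → positive
  λ: split at 3 digits → 132° and 11.578′; 132 + 11.578/60 = 132.192967
  W ⇒ negate

1. 0.20331, -177.74036
2. -0.25687, -29.52620
3. 0.64326, 142.71917
4. 78.30598, -132.19297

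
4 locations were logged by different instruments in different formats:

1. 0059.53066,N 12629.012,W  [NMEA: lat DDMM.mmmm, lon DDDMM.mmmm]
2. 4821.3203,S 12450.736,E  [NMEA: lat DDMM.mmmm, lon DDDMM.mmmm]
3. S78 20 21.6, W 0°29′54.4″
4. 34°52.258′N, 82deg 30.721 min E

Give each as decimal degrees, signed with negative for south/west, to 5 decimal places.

1. 0.99218, -126.48353
2. -48.35534, 124.84560
3. -78.33933, -0.49844
4. 34.87097, 82.51202

Point 1:
  φ: degrees = first 2 digits = 0, minutes = 59.53066; 0 + 59.53066/60 = 0.992178
  N → positive
  λ: degrees = first 3 digits = 126, minutes = 29.012; 126 + 29.012/60 = 126.483533
  W → negative
Point 2:
  Lat: degrees = first 2 digits = 48, minutes = 21.3203; 48 + 21.3203/60 = 48.355338
  S ⇒ negate
  Lon: degrees = first 3 digits = 124, minutes = 50.736; 124 + 50.736/60 = 124.845600
  E → positive
Point 3:
  Latitude: 78 + 20/60 + 21.6/3600 = 78.339333
  S ⇒ negate
  Lon: 0 + 29/60 + 54.4/3600 = 0.498444
  hemisphere W, so the sign is −
Point 4:
  φ: 34 + 52.258/60 = 34.870967
  N → positive
  Lon: 30.721′ = 0.512017°; total 82.512017
  E ⇒ keep positive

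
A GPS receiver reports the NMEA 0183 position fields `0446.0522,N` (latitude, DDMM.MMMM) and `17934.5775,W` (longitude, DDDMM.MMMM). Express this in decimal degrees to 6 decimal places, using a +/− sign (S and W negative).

φ: split at 2 digits → 04° and 46.0522′; 4 + 46.0522/60 = 4.7675367
N → positive
Lon: split at 3 digits → 179° and 34.5775′; 179 + 34.5775/60 = 179.5762917
W → negative

4.767537, -179.576292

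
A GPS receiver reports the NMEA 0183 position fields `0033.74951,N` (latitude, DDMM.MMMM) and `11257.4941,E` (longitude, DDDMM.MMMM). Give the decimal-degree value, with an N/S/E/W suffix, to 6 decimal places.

φ: degrees = first 2 digits = 0, minutes = 33.74951; 0 + 33.74951/60 = 0.5624918
Lon: split at 3 digits → 112° and 57.4941′; 112 + 57.4941/60 = 112.9582350

0.562492° N, 112.958235° E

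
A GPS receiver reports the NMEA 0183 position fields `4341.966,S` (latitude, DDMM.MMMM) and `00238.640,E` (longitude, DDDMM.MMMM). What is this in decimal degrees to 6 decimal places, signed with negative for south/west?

-43.699433, 2.644000

Lat: degrees = first 2 digits = 43, minutes = 41.966; 43 + 41.966/60 = 43.6994333
hemisphere S, so the sign is −
Longitude: split at 3 digits → 002° and 38.64′; 2 + 38.64/60 = 2.6440000
E ⇒ keep positive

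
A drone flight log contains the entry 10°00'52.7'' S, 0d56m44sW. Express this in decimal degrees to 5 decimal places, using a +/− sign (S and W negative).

-10.01464, -0.94556

Lat: 10 + 0/60 + 52.7/3600 = 10.014639
S → negative
Longitude: 0 + 56/60 + 44/3600 = 0.945556
W → negative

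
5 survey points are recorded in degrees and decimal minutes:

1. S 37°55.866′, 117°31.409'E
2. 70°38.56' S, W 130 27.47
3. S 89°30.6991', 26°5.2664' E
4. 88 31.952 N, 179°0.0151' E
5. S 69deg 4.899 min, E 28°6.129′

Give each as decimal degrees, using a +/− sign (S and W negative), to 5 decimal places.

Point 1:
  φ: 55.866′ = 0.931100°; total 37.931100
  S ⇒ negate
  Lon: 31.409′ = 0.523483°; total 117.523483
  E → positive
Point 2:
  Latitude: 38.56′ = 0.642667°; total 70.642667
  hemisphere S, so the sign is −
  Longitude: 27.47′ = 0.457833°; total 130.457833
  W ⇒ negate
Point 3:
  Lat: 89 + 30.6991/60 = 89.511652
  S → negative
  λ: 26 + 5.2664/60 = 26.087773
  E ⇒ keep positive
Point 4:
  Latitude: 31.952′ = 0.532533°; total 88.532533
  N ⇒ keep positive
  Longitude: 179 + 0.0151/60 = 179.000252
  E → positive
Point 5:
  Lat: 69 + 4.899/60 = 69.081650
  S → negative
  λ: 6.129′ = 0.102150°; total 28.102150
  E → positive

1. -37.93110, 117.52348
2. -70.64267, -130.45783
3. -89.51165, 26.08777
4. 88.53253, 179.00025
5. -69.08165, 28.10215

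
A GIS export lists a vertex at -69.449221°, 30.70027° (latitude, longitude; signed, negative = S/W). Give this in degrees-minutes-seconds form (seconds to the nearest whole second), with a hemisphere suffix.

Latitude is negative → S; |value| = 69.449221
Latitude: 0.449221° → 26.95326′; 0.95326 × 60 = 57.20″
Lon: 0.700270 × 60 = 42.01620′ → 42′, remainder × 60 = 0.97″

69°26′57″ S, 30°42′1″ E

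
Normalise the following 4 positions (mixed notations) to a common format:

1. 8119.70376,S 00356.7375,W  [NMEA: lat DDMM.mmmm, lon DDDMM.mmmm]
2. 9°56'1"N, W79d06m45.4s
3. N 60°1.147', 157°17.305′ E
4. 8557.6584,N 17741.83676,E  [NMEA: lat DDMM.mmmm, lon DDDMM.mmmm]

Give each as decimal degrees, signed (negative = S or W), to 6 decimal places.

Point 1:
  Lat: split at 2 digits → 81° and 19.70376′; 81 + 19.70376/60 = 81.3283960
  hemisphere S, so the sign is −
  λ: degrees = first 3 digits = 3, minutes = 56.7375; 3 + 56.7375/60 = 3.9456250
  hemisphere W, so the sign is −
Point 2:
  φ: 56′ + 1″ = 56.01667′; 9 + 56.01667/60 = 9.9336111
  N → positive
  Lon: 6′ + 45.4″ = 6.75667′; 79 + 6.75667/60 = 79.1126111
  W ⇒ negate
Point 3:
  Lat: 1.147′ = 0.019117°; total 60.0191167
  N ⇒ keep positive
  λ: 17.305′ = 0.288417°; total 157.2884167
  E → positive
Point 4:
  φ: split at 2 digits → 85° and 57.6584′; 85 + 57.6584/60 = 85.9609733
  N ⇒ keep positive
  λ: split at 3 digits → 177° and 41.83676′; 177 + 41.83676/60 = 177.6972793
  E ⇒ keep positive

1. -81.328396, -3.945625
2. 9.933611, -79.112611
3. 60.019117, 157.288417
4. 85.960973, 177.697279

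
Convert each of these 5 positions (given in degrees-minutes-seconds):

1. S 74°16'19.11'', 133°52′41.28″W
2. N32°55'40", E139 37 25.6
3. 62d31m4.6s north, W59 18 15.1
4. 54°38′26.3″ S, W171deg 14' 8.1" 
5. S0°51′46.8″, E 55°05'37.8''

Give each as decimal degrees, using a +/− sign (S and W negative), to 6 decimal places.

1. -74.271975, -133.878133
2. 32.927778, 139.623778
3. 62.517944, -59.304194
4. -54.640639, -171.235583
5. -0.863000, 55.093833

Point 1:
  φ: 74° + 16/60 + 19.11/3600 = 74 + 0.266667 + 0.005308 = 74.2719750
  S ⇒ negate
  λ: 133 + 52/60 + 41.28/3600 = 133.8781333
  W ⇒ negate
Point 2:
  φ: 55′ + 40″ = 55.66667′; 32 + 55.66667/60 = 32.9277778
  N ⇒ keep positive
  λ: 37′ + 25.6″ = 37.42667′; 139 + 37.42667/60 = 139.6237778
  E → positive
Point 3:
  Latitude: 31′ + 4.6″ = 31.07667′; 62 + 31.07667/60 = 62.5179444
  N ⇒ keep positive
  Longitude: 59° + 18/60 + 15.1/3600 = 59 + 0.300000 + 0.004194 = 59.3041944
  W ⇒ negate
Point 4:
  φ: 38′ + 26.3″ = 38.43833′; 54 + 38.43833/60 = 54.6406389
  S ⇒ negate
  λ: 171 + 14/60 + 8.1/3600 = 171.2355833
  W → negative
Point 5:
  Latitude: 0° + 51/60 + 46.8/3600 = 0 + 0.850000 + 0.013000 = 0.8630000
  S ⇒ negate
  Lon: 55 + 5/60 + 37.8/3600 = 55.0938333
  E → positive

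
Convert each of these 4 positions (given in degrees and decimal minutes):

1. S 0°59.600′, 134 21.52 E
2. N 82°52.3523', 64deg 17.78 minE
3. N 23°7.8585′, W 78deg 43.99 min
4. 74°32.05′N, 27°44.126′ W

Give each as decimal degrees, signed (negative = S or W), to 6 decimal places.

Point 1:
  φ: 0 + 59.6/60 = 0.9933333
  S ⇒ negate
  Lon: 21.52′ = 0.358667°; total 134.3586667
  E ⇒ keep positive
Point 2:
  Lat: 82 + 52.3523/60 = 82.8725383
  N ⇒ keep positive
  Longitude: 64 + 17.78/60 = 64.2963333
  E ⇒ keep positive
Point 3:
  Lat: 7.8585′ = 0.130975°; total 23.1309750
  N ⇒ keep positive
  λ: 78 + 43.99/60 = 78.7331667
  W ⇒ negate
Point 4:
  φ: 74 + 32.05/60 = 74.5341667
  N → positive
  Lon: 27 + 44.126/60 = 27.7354333
  W → negative

1. -0.993333, 134.358667
2. 82.872538, 64.296333
3. 23.130975, -78.733167
4. 74.534167, -27.735433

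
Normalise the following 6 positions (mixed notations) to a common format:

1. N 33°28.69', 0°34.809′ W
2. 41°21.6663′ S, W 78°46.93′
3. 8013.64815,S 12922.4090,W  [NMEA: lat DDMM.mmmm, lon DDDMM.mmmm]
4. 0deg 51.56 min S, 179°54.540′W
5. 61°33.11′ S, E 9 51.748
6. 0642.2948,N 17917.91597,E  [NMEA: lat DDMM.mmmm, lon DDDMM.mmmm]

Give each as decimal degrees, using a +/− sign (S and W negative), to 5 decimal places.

Point 1:
  φ: 28.69′ = 0.478167°; total 33.478167
  N → positive
  Lon: 0 + 34.809/60 = 0.580150
  hemisphere W, so the sign is −
Point 2:
  Lat: 21.6663′ = 0.361105°; total 41.361105
  hemisphere S, so the sign is −
  λ: 46.93′ = 0.782167°; total 78.782167
  W ⇒ negate
Point 3:
  φ: degrees = first 2 digits = 80, minutes = 13.64815; 80 + 13.64815/60 = 80.227469
  S ⇒ negate
  Longitude: split at 3 digits → 129° and 22.409′; 129 + 22.409/60 = 129.373483
  hemisphere W, so the sign is −
Point 4:
  φ: 51.56′ = 0.859333°; total 0.859333
  S ⇒ negate
  Longitude: 54.54′ = 0.909000°; total 179.909000
  hemisphere W, so the sign is −
Point 5:
  Latitude: 61 + 33.11/60 = 61.551833
  S → negative
  λ: 9 + 51.748/60 = 9.862467
  E ⇒ keep positive
Point 6:
  Lat: split at 2 digits → 06° and 42.2948′; 6 + 42.2948/60 = 6.704913
  N ⇒ keep positive
  λ: degrees = first 3 digits = 179, minutes = 17.91597; 179 + 17.91597/60 = 179.298600
  E ⇒ keep positive

1. 33.47817, -0.58015
2. -41.36111, -78.78217
3. -80.22747, -129.37348
4. -0.85933, -179.90900
5. -61.55183, 9.86247
6. 6.70491, 179.29860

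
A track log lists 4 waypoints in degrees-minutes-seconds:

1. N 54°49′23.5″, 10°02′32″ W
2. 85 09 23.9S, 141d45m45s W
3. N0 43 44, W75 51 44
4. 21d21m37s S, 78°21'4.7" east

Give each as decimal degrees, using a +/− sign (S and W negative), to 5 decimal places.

1. 54.82319, -10.04222
2. -85.15664, -141.76250
3. 0.72889, -75.86222
4. -21.36028, 78.35131

Point 1:
  Lat: 54 + 49/60 + 23.5/3600 = 54.823194
  N ⇒ keep positive
  λ: 10° + 2/60 + 32/3600 = 10 + 0.033333 + 0.008889 = 10.042222
  W → negative
Point 2:
  Latitude: 85 + 9/60 + 23.9/3600 = 85.156639
  S ⇒ negate
  Lon: 141 + 45/60 + 45/3600 = 141.762500
  hemisphere W, so the sign is −
Point 3:
  Latitude: 43′ + 44″ = 43.73333′; 0 + 43.73333/60 = 0.728889
  N ⇒ keep positive
  Lon: 51′ + 44″ = 51.73333′; 75 + 51.73333/60 = 75.862222
  W → negative
Point 4:
  Latitude: 21′ + 37″ = 21.61667′; 21 + 21.61667/60 = 21.360278
  hemisphere S, so the sign is −
  λ: 21′ + 4.7″ = 21.07833′; 78 + 21.07833/60 = 78.351306
  E ⇒ keep positive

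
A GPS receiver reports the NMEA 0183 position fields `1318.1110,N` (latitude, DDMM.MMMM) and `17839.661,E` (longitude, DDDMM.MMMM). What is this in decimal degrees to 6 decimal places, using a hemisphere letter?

Lat: split at 2 digits → 13° and 18.111′; 13 + 18.111/60 = 13.3018500
λ: split at 3 digits → 178° and 39.661′; 178 + 39.661/60 = 178.6610167

13.301850° N, 178.661017° E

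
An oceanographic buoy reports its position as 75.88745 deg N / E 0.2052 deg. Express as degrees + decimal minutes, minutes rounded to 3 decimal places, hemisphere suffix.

75° 53.247′ N, 0° 12.312′ E

Lat: fractional part 0.887450 → 53.24700 minutes
Longitude: minutes = (0.205200 − 0) × 60 = 12.31200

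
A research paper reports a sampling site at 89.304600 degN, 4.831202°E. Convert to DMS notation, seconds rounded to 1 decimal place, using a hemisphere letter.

Lat: 0.304600 × 60 = 18.27600′ → 18′, remainder × 60 = 16.560″
Longitude: whole degrees 4; 49.87212′ → 49′ and 52.327″

89°18′16.6″ N, 4°49′52.3″ E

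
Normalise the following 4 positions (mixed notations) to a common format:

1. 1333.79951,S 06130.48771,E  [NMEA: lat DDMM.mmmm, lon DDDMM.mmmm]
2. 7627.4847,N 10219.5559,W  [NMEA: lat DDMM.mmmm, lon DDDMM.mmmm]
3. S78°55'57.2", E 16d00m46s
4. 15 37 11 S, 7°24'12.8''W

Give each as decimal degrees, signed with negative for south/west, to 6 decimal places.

1. -13.563325, 61.508129
2. 76.458078, -102.325932
3. -78.932556, 16.012778
4. -15.619722, -7.403556

Point 1:
  Latitude: degrees = first 2 digits = 13, minutes = 33.79951; 13 + 33.79951/60 = 13.5633252
  S → negative
  λ: split at 3 digits → 061° and 30.48771′; 61 + 30.48771/60 = 61.5081285
  E ⇒ keep positive
Point 2:
  Latitude: split at 2 digits → 76° and 27.4847′; 76 + 27.4847/60 = 76.4580783
  N ⇒ keep positive
  Lon: split at 3 digits → 102° and 19.5559′; 102 + 19.5559/60 = 102.3259317
  W → negative
Point 3:
  Lat: 78 + 55/60 + 57.2/3600 = 78.9325556
  S → negative
  λ: 16° + 0/60 + 46/3600 = 16 + 0.000000 + 0.012778 = 16.0127778
  E → positive
Point 4:
  Latitude: 37′ + 11″ = 37.18333′; 15 + 37.18333/60 = 15.6197222
  hemisphere S, so the sign is −
  Lon: 24′ + 12.8″ = 24.21333′; 7 + 24.21333/60 = 7.4035556
  W → negative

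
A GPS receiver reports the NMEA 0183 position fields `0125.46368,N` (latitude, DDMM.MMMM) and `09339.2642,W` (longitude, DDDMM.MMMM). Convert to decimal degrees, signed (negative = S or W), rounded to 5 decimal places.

1.42439, -93.65440

Latitude: degrees = first 2 digits = 1, minutes = 25.46368; 1 + 25.46368/60 = 1.424395
N ⇒ keep positive
λ: degrees = first 3 digits = 93, minutes = 39.2642; 93 + 39.2642/60 = 93.654403
hemisphere W, so the sign is −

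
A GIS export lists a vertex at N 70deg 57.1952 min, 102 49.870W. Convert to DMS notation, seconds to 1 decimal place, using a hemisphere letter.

70°57′11.7″ N, 102°49′52.2″ W

Latitude: 57.19520′ → 57′ and 0.19520 × 60 = 11.712″
λ: 49.87000′ → 49′ and 0.87000 × 60 = 52.200″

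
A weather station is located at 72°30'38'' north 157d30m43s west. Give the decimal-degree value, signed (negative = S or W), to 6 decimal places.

φ: 72 + 30/60 + 38/3600 = 72.5105556
N ⇒ keep positive
λ: 157° + 30/60 + 43/3600 = 157 + 0.500000 + 0.011944 = 157.5119444
hemisphere W, so the sign is −

72.510556, -157.511944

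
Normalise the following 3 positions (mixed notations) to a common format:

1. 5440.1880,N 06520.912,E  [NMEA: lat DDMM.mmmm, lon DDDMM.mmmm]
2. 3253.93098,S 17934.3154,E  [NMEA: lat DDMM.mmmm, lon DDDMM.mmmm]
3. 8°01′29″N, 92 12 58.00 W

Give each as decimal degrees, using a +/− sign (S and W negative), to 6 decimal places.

1. 54.669800, 65.348533
2. -32.898850, 179.571923
3. 8.024722, -92.216111

Point 1:
  φ: degrees = first 2 digits = 54, minutes = 40.188; 54 + 40.188/60 = 54.6698000
  N → positive
  λ: degrees = first 3 digits = 65, minutes = 20.912; 65 + 20.912/60 = 65.3485333
  E ⇒ keep positive
Point 2:
  φ: split at 2 digits → 32° and 53.93098′; 32 + 53.93098/60 = 32.8988497
  S ⇒ negate
  λ: degrees = first 3 digits = 179, minutes = 34.3154; 179 + 34.3154/60 = 179.5719233
  E ⇒ keep positive
Point 3:
  Latitude: 8° + 1/60 + 29/3600 = 8 + 0.016667 + 0.008056 = 8.0247222
  N → positive
  λ: 92° + 12/60 + 58/3600 = 92 + 0.200000 + 0.016111 = 92.2161111
  hemisphere W, so the sign is −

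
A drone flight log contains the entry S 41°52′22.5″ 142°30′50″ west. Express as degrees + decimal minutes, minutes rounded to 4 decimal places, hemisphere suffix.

41° 52.3750′ S, 142° 30.8333′ W

Lat: 52 + 22.5/60 = 52.375000′
Longitude: seconds/60 = 0.83333; minutes = 30 + 0.83333 = 30.833333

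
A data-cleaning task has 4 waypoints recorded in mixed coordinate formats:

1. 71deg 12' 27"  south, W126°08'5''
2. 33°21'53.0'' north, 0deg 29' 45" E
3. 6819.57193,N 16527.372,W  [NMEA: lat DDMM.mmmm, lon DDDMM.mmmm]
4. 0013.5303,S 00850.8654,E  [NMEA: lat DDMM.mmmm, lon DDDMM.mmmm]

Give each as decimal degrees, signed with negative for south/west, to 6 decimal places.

1. -71.207500, -126.134722
2. 33.364722, 0.495833
3. 68.326199, -165.456200
4. -0.225505, 8.847757

Point 1:
  φ: 12′ + 27″ = 12.45000′; 71 + 12.45000/60 = 71.2075000
  S → negative
  Longitude: 126° + 8/60 + 5/3600 = 126 + 0.133333 + 0.001389 = 126.1347222
  hemisphere W, so the sign is −
Point 2:
  Latitude: 33° + 21/60 + 53/3600 = 33 + 0.350000 + 0.014722 = 33.3647222
  N ⇒ keep positive
  λ: 0° + 29/60 + 45/3600 = 0 + 0.483333 + 0.012500 = 0.4958333
  E → positive
Point 3:
  Lat: split at 2 digits → 68° and 19.57193′; 68 + 19.57193/60 = 68.3261988
  N ⇒ keep positive
  Lon: degrees = first 3 digits = 165, minutes = 27.372; 165 + 27.372/60 = 165.4562000
  W → negative
Point 4:
  Lat: split at 2 digits → 00° and 13.5303′; 0 + 13.5303/60 = 0.2255050
  hemisphere S, so the sign is −
  λ: split at 3 digits → 008° and 50.8654′; 8 + 50.8654/60 = 8.8477567
  E → positive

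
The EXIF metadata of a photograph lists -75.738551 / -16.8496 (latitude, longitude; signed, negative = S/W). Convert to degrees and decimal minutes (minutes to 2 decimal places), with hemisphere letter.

Latitude is negative → S; |value| = 75.738551
Latitude: minutes = (75.738551 − 75) × 60 = 44.3131
Longitude is negative → W; |value| = 16.849600
Lon: minutes = (16.849600 − 16) × 60 = 50.9760

75° 44.31′ S, 16° 50.98′ W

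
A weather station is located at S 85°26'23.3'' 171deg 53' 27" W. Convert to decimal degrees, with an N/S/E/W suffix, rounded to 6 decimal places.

85.439806° S, 171.890833° W

φ: 85° + 26/60 + 23.3/3600 = 85 + 0.433333 + 0.006472 = 85.4398056
Longitude: 53′ + 27″ = 53.45000′; 171 + 53.45000/60 = 171.8908333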